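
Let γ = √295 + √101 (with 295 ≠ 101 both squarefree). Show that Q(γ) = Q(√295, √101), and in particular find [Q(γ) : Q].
[Q(γ) : Q] = 4 (equivalently, Q(γ) = Q(√295, √101))

Obviously Q(γ) ⊆ Q(√295, √101), and [Q(√295, √101):Q] = 4 (since 295, 101 are distinct squarefree integers > 1 with 29795 not a perfect square). To show equality we compute the minimal polynomial of γ. From γ = √295 + √101: γ^2 = 295 + 2√(29795) + 101 = 396 + 2√(29795), so γ^2 - 396 = 2√(29795); squaring, (γ^2 - 396)^2 = 4·29795, i.e. γ^4 - 792γ^2 + 156816 - 119180 = 0, i.e. γ^4 - 792γ^2 + 37636 = 0. So γ is a root of x^4 - 792x^2 + 37636. This polynomial is irreducible over Q: it has no rational root (each ±√295 ± √101 is irrational), and any factorization into two quadratics over Q would force √(29795) ∈ Q (pairing opposite roots) or √295, √101 ∈ Q (other pairings), all impossible. Hence [Q(γ):Q] = 4 = [Q(√295, √101):Q], so Q(γ) = Q(√295, √101).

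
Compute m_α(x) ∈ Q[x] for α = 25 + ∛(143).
m_α(x) = x^3 - 75x^2 + 1875x - 15768

Set β = α - 25 = ∛(143), so β^3 = 143. Then (α - 25)^3 - 143 = 0, i.e. α is a root of g(x) = (x - 25)^3 - 143 = x^3 - 75x^2 + 1875x - 15768. Since g(x) = h(x - 25) where h(x) = x^3 - 143, and h is irreducible over Q (because 143 is not a perfect cube, so h has no rational root, and a monic cubic with no rational root is irreducible), g is also irreducible (irreducibility is preserved under the substitution x → x - 25). Hence m_α(x) = x^3 - 75x^2 + 1875x - 15768.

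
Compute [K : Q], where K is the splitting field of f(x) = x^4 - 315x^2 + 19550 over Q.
[K : Q] = 4

Solving the quadratic in x^2: x^2 = (315 ± √(315^2 - 4·19550))/2 = (315 ± √21025)/2 = (315 ± 145)/2, giving x^2 = 85 or x^2 = 230. So f(x) = (x^2 - 85)(x^2 - 230) and the roots of f are ±√85, ±√230. Hence the splitting field is K = Q(√85, √230). Since 85 and 230 are distinct squarefree integers > 1, their product 19550 is not a perfect square, so √230 ∉ Q(√85). By the tower law [K:Q] = [Q(√85,√230):Q(√85)] · [Q(√85):Q] = 2 · 2 = 4.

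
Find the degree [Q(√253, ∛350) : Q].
[Q(√253, ∛350) : Q] = 6

Let L = Q(√253, ∛350). Since Q(√253) ⊂ L and [Q(√253):Q] = 2, the tower law gives 2 | [L:Q]. Likewise Q(∛350) ⊂ L with [Q(∛350):Q] = 3 (because 350 is not a perfect cube), so 3 | [L:Q]. As gcd(2,3) = 1, [L:Q] is divisible by 6. Conversely L is generated over Q by √253 and ∛350, so [L:Q] ≤ 2·3 = 6. Therefore [Q(√253, ∛350) : Q] = 6.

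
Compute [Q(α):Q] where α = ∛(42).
[Q(α):Q] = 3

The minimal polynomial of α is x^3 - 42, irreducible over Q since 42 is not a perfect cube (so x^3 - 42 has no rational root). Hence [Q(α):Q] = deg(m_α) = 3.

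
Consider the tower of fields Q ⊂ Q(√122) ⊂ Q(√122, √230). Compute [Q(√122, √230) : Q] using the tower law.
[Q(√122, √230) : Q] = 4

[Q(√122):Q] = 2 (min poly x^2 - 122, irreducible since 122 is squarefree > 1). For the top step, suppose √230 ∈ Q(√122), say √230 = c + d√122 with c, d ∈ Q. Squaring: 230 = c^2 + 122d^2 + 2cd√122. Since √122 ∉ Q this forces 2cd = 0. If d = 0 then √230 = c ∈ Q, contradicting 230 squarefree > 1. If c = 0 then 230 = 122d^2, so 122·230 = (122d)^2 is a perfect square in Q — but 122·230 = 28060 is not a perfect square (since 122 and 230 are distinct squarefree integers). Contradiction. Hence √230 ∉ Q(√122), so x^2 - 230 stays irreducible over Q(√122) and [Q(√122, √230) : Q(√122)] = 2. By the tower law, [Q(√122, √230) : Q] = 2 · 2 = 4.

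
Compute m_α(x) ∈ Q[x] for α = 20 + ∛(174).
m_α(x) = x^3 - 60x^2 + 1200x - 8174

Set β = α - 20 = ∛(174), so β^3 = 174. Then (α - 20)^3 - 174 = 0, i.e. α is a root of g(x) = (x - 20)^3 - 174 = x^3 - 60x^2 + 1200x - 8174. Since g(x) = h(x - 20) where h(x) = x^3 - 174, and h is irreducible over Q (because 174 is not a perfect cube, so h has no rational root, and a monic cubic with no rational root is irreducible), g is also irreducible (irreducibility is preserved under the substitution x → x - 20). Hence m_α(x) = x^3 - 60x^2 + 1200x - 8174.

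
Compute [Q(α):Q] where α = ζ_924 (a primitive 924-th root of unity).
[Q(α):Q] = 240

The minimal polynomial of ζ_924 over Q is the 924-th cyclotomic polynomial Φ_924(x), which is irreducible over Q and has degree φ(924) = 240. Hence [Q(α):Q] = φ(924) = 240.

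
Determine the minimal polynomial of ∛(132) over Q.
m_α(x) = x^3 - 132

α satisfies α^3 = 132, so x^3 - 132 annihilates α. By the rational root test, a rational root p/q (in lowest terms) of x^3 - 132 would satisfy p^3 = 132 q^3, forcing q = 1 and p^3 = 132; but 132 is not a perfect cube, contradiction. A monic cubic over Q with no rational root is irreducible (any nontrivial factorization would include a linear factor). Hence x^3 - 132 is the minimal polynomial of α, and in particular [Q(α):Q] = 3.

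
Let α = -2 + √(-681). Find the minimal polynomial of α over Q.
m_α(x) = x^2 + 4x + 685

From α + 2 = √(-681), squaring gives (α + 2)^2 = -681, i.e. α^2 + 4α + 4 = -681, so α^2 + 4α + 685 = 0. The discriminant of x^2 + 4x + 685 is (4)^2 - 4·(685) = 16 - 2740 = -2724, and 4·(-681) is not a perfect square in Q since -681 is squarefree and ≠ 1. Hence x^2 + 4x + 685 is irreducible over Q and is the minimal polynomial of α.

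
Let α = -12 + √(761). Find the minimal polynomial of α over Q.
m_α(x) = x^2 + 24x - 617

From α + 12 = √(761), squaring gives (α + 12)^2 = 761, i.e. α^2 + 24α + 144 = 761, so α^2 + 24α - 617 = 0. The discriminant of x^2 + 24x - 617 is (24)^2 - 4·(-617) = 576 + 2468 = 3044, and 4·(761) is not a perfect square in Q since 761 is squarefree and ≠ 1. Hence x^2 + 24x - 617 is irreducible over Q and is the minimal polynomial of α.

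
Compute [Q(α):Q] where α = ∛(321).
[Q(α):Q] = 3

The minimal polynomial of α is x^3 - 321, irreducible over Q since 321 is not a perfect cube (so x^3 - 321 has no rational root). Hence [Q(α):Q] = deg(m_α) = 3.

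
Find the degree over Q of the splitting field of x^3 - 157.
[K : Q] = 6

The roots of x^3 - 157 are ∛157, ω∛157, ω^2∛157 where ω = e^(2πi/3) is a primitive cube root of unity, so K = Q(∛157, ω). Now [Q(∛157):Q] = 3 (since 157 is not a perfect cube, x^3 - 157 is irreducible) and [Q(ω):Q] = 2. Both 2 and 3 divide [K:Q], and [K:Q] ≤ 3·2 = 6, so [K:Q] = 6. (Equivalently: Q(∛157) ⊂ R but ω ∉ R, so [K : Q(∛157)] = 2.)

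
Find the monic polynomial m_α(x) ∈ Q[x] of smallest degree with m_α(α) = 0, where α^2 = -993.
m_α(x) = x^2 + 993

α satisfies α^2 + 993 = 0, so x^2 + 993 annihilates α. Since d = -993 is squarefree and ≠ 1, it is not a perfect square in Q, so x^2 + 993 has no rational root and is therefore irreducible over Q (a degree-2 polynomial over a field is irreducible iff it has no root). Hence m_α(x) = x^2 + 993.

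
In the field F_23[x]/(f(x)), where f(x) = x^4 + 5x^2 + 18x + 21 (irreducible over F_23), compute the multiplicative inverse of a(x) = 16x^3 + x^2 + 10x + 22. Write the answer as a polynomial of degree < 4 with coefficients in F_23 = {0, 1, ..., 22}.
a(x)^(-1) ≡ 22x^3 + 21x^2 + 4x + 10 (mod f(x))

Since f is irreducible over F_23, F_23[x]/(f) is a field and a(x) ≠ 0 has an inverse. Apply the extended Euclidean algorithm to f(x) and a(x) in F_23[x]: f(x) = (13x + 15)·a(x) + (21x^2 + 19x + 13);  a(x) = (15x + 4)·(21x^2 + 19x + 13) + (15x + 16);  (21x^2 + 19x + 13) = (6x + 1)·(15x + 16) + (20). The last nonzero remainder is the constant 20 = gcd(f, a) in F_23. Back-substituting through the division chain expresses 20 = s(x)·a(x) + t(x)·f(x) with s(x) ≡ 3x^3 + 6x^2 + 11x + 16 (mod f), so (3x^3 + 6x^2 + 11x + 16)·a(x) ≡ 20 (mod f). Multiplying by 20^(-1) ≡ 15 in F_23 gives a(x)^(-1) ≡ 15·(3x^3 + 6x^2 + 11x + 16) ≡ 22x^3 + 21x^2 + 4x + 10 (mod f). Check: (16x^3 + x^2 + 10x + 22)·(22x^3 + 21x^2 + 4x + 10) = 7x^6 + 13x^5 + 6x^4 + 7x^3 + 6x^2 + 4x + 13 ≡ 1 (mod x^4 + 5x^2 + 18x + 21).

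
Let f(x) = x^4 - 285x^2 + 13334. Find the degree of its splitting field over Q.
[K : Q] = 4

Solving the quadratic in x^2: x^2 = (285 ± √(285^2 - 4·13334))/2 = (285 ± √27889)/2 = (285 ± 167)/2, giving x^2 = 59 or x^2 = 226. So f(x) = (x^2 - 59)(x^2 - 226) and the roots of f are ±√59, ±√226. Hence the splitting field is K = Q(√59, √226). Since 59 and 226 are distinct squarefree integers > 1, their product 13334 is not a perfect square, so √226 ∉ Q(√59). By the tower law [K:Q] = [Q(√59,√226):Q(√59)] · [Q(√59):Q] = 2 · 2 = 4.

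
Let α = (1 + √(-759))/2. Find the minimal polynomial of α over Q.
m_α(x) = x^2 - x + 190

From 2α - 1 = √(-759), squaring gives (2α - 1)^2 = -759, i.e. 4α^2 - 4α + 1 = -759, so α^2 - α + (1 + 759)/4 = 0. Since -759 ≡ 1 (mod 4), (1 + 759)/4 = 190 ∈ Z. The polynomial x^2 - x + 190 has discriminant 1 - 4·(190) = -759, which is not a perfect square in Q (d = -759 is squarefree and ≠ 1), so x^2 - x + 190 is irreducible over Q. It is the minimal polynomial of α.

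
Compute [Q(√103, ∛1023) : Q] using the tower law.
[Q(√103, ∛1023) : Q] = 6

Let L = Q(√103, ∛1023). Since Q(√103) ⊂ L and [Q(√103):Q] = 2, the tower law gives 2 | [L:Q]. Likewise Q(∛1023) ⊂ L with [Q(∛1023):Q] = 3 (because 1023 is not a perfect cube), so 3 | [L:Q]. As gcd(2,3) = 1, [L:Q] is divisible by 6. Conversely L is generated over Q by √103 and ∛1023, so [L:Q] ≤ 2·3 = 6. Therefore [Q(√103, ∛1023) : Q] = 6.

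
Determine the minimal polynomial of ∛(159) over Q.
m_α(x) = x^3 - 159

α satisfies α^3 = 159, so x^3 - 159 annihilates α. By the rational root test, a rational root p/q (in lowest terms) of x^3 - 159 would satisfy p^3 = 159 q^3, forcing q = 1 and p^3 = 159; but 159 is not a perfect cube, contradiction. A monic cubic over Q with no rational root is irreducible (any nontrivial factorization would include a linear factor). Hence x^3 - 159 is the minimal polynomial of α, and in particular [Q(α):Q] = 3.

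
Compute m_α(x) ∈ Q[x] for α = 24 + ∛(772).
m_α(x) = x^3 - 72x^2 + 1728x - 14596

Set β = α - 24 = ∛(772), so β^3 = 772. Then (α - 24)^3 - 772 = 0, i.e. α is a root of g(x) = (x - 24)^3 - 772 = x^3 - 72x^2 + 1728x - 14596. Since g(x) = h(x - 24) where h(x) = x^3 - 772, and h is irreducible over Q (because 772 is not a perfect cube, so h has no rational root, and a monic cubic with no rational root is irreducible), g is also irreducible (irreducibility is preserved under the substitution x → x - 24). Hence m_α(x) = x^3 - 72x^2 + 1728x - 14596.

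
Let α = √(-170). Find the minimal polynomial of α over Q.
m_α(x) = x^2 + 170

α satisfies α^2 + 170 = 0, so x^2 + 170 annihilates α. Since d = -170 is squarefree and ≠ 1, it is not a perfect square in Q, so x^2 + 170 has no rational root and is therefore irreducible over Q (a degree-2 polynomial over a field is irreducible iff it has no root). Hence m_α(x) = x^2 + 170.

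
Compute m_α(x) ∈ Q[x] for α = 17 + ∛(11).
m_α(x) = x^3 - 51x^2 + 867x - 4924

Set β = α - 17 = ∛(11), so β^3 = 11. Then (α - 17)^3 - 11 = 0, i.e. α is a root of g(x) = (x - 17)^3 - 11 = x^3 - 51x^2 + 867x - 4924. Since g(x) = h(x - 17) where h(x) = x^3 - 11, and h is irreducible over Q (because 11 is not a perfect cube, so h has no rational root, and a monic cubic with no rational root is irreducible), g is also irreducible (irreducibility is preserved under the substitution x → x - 17). Hence m_α(x) = x^3 - 51x^2 + 867x - 4924.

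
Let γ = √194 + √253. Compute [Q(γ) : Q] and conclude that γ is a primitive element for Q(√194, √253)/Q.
[Q(γ) : Q] = 4 (equivalently, Q(γ) = Q(√194, √253))

Obviously Q(γ) ⊆ Q(√194, √253), and [Q(√194, √253):Q] = 4 (since 194, 253 are distinct squarefree integers > 1 with 49082 not a perfect square). To show equality we compute the minimal polynomial of γ. From γ = √194 + √253: γ^2 = 194 + 2√(49082) + 253 = 447 + 2√(49082), so γ^2 - 447 = 2√(49082); squaring, (γ^2 - 447)^2 = 4·49082, i.e. γ^4 - 894γ^2 + 199809 - 196328 = 0, i.e. γ^4 - 894γ^2 + 3481 = 0. So γ is a root of x^4 - 894x^2 + 3481. This polynomial is irreducible over Q: it has no rational root (each ±√194 ± √253 is irrational), and any factorization into two quadratics over Q would force √(49082) ∈ Q (pairing opposite roots) or √194, √253 ∈ Q (other pairings), all impossible. Hence [Q(γ):Q] = 4 = [Q(√194, √253):Q], so Q(γ) = Q(√194, √253).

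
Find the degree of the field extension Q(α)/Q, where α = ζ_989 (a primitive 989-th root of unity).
[Q(α):Q] = 924

The minimal polynomial of ζ_989 over Q is the 989-th cyclotomic polynomial Φ_989(x), which is irreducible over Q and has degree φ(989) = 924. Hence [Q(α):Q] = φ(989) = 924.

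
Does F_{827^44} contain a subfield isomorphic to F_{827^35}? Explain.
No: F_{827^35} is not a subfield of F_{827^44}

F_{p^m} embeds in F_{p^n} iff m | n. Here 35 ∤ 44 (since 44 = 1·35 + 9 with remainder 9 ≠ 0), so F_{827^35} is not a subfield of F_{827^44}. Equivalently: if it were, the tower law would give 35 = [F_{827^35}:F_827] dividing [F_{827^44}:F_827] = 44, contradiction.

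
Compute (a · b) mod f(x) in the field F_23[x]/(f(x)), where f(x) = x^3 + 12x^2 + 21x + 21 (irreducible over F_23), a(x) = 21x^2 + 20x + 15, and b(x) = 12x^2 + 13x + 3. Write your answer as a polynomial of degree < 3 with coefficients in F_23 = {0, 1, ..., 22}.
a · b ≡ 20x^2 + 15x + 14 (mod f(x))

Multiply in F_23[x]: a(x)·b(x) = (21x^2 + 20x + 15)·(12x^2 + 13x + 3) = 22x^4 + 7x^3 + 20x^2 + 2x + 22. This has degree ≥ 3, so divide by f(x) over F_23: 22x^4 + 7x^3 + 20x^2 + 2x + 22 = (22x + 19)·(x^3 + 12x^2 + 21x + 21) + (20x^2 + 15x + 14). Hence a·b ≡ 20x^2 + 15x + 14 (mod f). (F_23[x]/(f) is a field with 23^3 = 12167 elements since f is irreducible of degree 3.)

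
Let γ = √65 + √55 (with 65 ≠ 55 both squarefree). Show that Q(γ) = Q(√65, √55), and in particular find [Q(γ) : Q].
[Q(γ) : Q] = 4 (equivalently, Q(γ) = Q(√65, √55))

Obviously Q(γ) ⊆ Q(√65, √55), and [Q(√65, √55):Q] = 4 (since 65, 55 are distinct squarefree integers > 1 with 3575 not a perfect square). To show equality we compute the minimal polynomial of γ. From γ = √65 + √55: γ^2 = 65 + 2√(3575) + 55 = 120 + 2√(3575), so γ^2 - 120 = 2√(3575); squaring, (γ^2 - 120)^2 = 4·3575, i.e. γ^4 - 240γ^2 + 14400 - 14300 = 0, i.e. γ^4 - 240γ^2 + 100 = 0. So γ is a root of x^4 - 240x^2 + 100. This polynomial is irreducible over Q: it has no rational root (each ±√65 ± √55 is irrational), and any factorization into two quadratics over Q would force √(3575) ∈ Q (pairing opposite roots) or √65, √55 ∈ Q (other pairings), all impossible. Hence [Q(γ):Q] = 4 = [Q(√65, √55):Q], so Q(γ) = Q(√65, √55).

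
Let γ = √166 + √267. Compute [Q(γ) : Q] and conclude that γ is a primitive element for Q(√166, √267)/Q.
[Q(γ) : Q] = 4 (equivalently, Q(γ) = Q(√166, √267))

Obviously Q(γ) ⊆ Q(√166, √267), and [Q(√166, √267):Q] = 4 (since 166, 267 are distinct squarefree integers > 1 with 44322 not a perfect square). To show equality we compute the minimal polynomial of γ. From γ = √166 + √267: γ^2 = 166 + 2√(44322) + 267 = 433 + 2√(44322), so γ^2 - 433 = 2√(44322); squaring, (γ^2 - 433)^2 = 4·44322, i.e. γ^4 - 866γ^2 + 187489 - 177288 = 0, i.e. γ^4 - 866γ^2 + 10201 = 0. So γ is a root of x^4 - 866x^2 + 10201. This polynomial is irreducible over Q: it has no rational root (each ±√166 ± √267 is irrational), and any factorization into two quadratics over Q would force √(44322) ∈ Q (pairing opposite roots) or √166, √267 ∈ Q (other pairings), all impossible. Hence [Q(γ):Q] = 4 = [Q(√166, √267):Q], so Q(γ) = Q(√166, √267).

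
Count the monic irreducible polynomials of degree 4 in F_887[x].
There are 154751168148 monic irreducible polynomials of degree 4 over F_887

Each element of F_{887^4} that lies in no proper subfield is a root of exactly one monic irreducible of degree 4 over F_887, and each such polynomial has 4 distinct roots in F_{887^4}. By Möbius inversion the count is N_887(4) = (1/4) Σ_{d|4} μ(4/d) · 887^d = (1/4)(μ(4)·887^1 + μ(2)·887^2 + μ(1)·887^4) = 619004672592/4 = 154751168148.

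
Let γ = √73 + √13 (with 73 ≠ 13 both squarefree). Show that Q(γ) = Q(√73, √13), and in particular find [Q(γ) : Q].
[Q(γ) : Q] = 4 (equivalently, Q(γ) = Q(√73, √13))

Obviously Q(γ) ⊆ Q(√73, √13), and [Q(√73, √13):Q] = 4 (since 73, 13 are distinct squarefree integers > 1 with 949 not a perfect square). To show equality we compute the minimal polynomial of γ. From γ = √73 + √13: γ^2 = 73 + 2√(949) + 13 = 86 + 2√(949), so γ^2 - 86 = 2√(949); squaring, (γ^2 - 86)^2 = 4·949, i.e. γ^4 - 172γ^2 + 7396 - 3796 = 0, i.e. γ^4 - 172γ^2 + 3600 = 0. So γ is a root of x^4 - 172x^2 + 3600. This polynomial is irreducible over Q: it has no rational root (each ±√73 ± √13 is irrational), and any factorization into two quadratics over Q would force √(949) ∈ Q (pairing opposite roots) or √73, √13 ∈ Q (other pairings), all impossible. Hence [Q(γ):Q] = 4 = [Q(√73, √13):Q], so Q(γ) = Q(√73, √13).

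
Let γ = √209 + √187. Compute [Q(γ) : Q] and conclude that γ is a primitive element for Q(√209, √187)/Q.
[Q(γ) : Q] = 4 (equivalently, Q(γ) = Q(√209, √187))

Obviously Q(γ) ⊆ Q(√209, √187), and [Q(√209, √187):Q] = 4 (since 209, 187 are distinct squarefree integers > 1 with 39083 not a perfect square). To show equality we compute the minimal polynomial of γ. From γ = √209 + √187: γ^2 = 209 + 2√(39083) + 187 = 396 + 2√(39083), so γ^2 - 396 = 2√(39083); squaring, (γ^2 - 396)^2 = 4·39083, i.e. γ^4 - 792γ^2 + 156816 - 156332 = 0, i.e. γ^4 - 792γ^2 + 484 = 0. So γ is a root of x^4 - 792x^2 + 484. This polynomial is irreducible over Q: it has no rational root (each ±√209 ± √187 is irrational), and any factorization into two quadratics over Q would force √(39083) ∈ Q (pairing opposite roots) or √209, √187 ∈ Q (other pairings), all impossible. Hence [Q(γ):Q] = 4 = [Q(√209, √187):Q], so Q(γ) = Q(√209, √187).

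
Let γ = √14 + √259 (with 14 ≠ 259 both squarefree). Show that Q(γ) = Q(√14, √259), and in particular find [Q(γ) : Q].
[Q(γ) : Q] = 4 (equivalently, Q(γ) = Q(√14, √259))

Obviously Q(γ) ⊆ Q(√14, √259), and [Q(√14, √259):Q] = 4 (since 14, 259 are distinct squarefree integers > 1 with 3626 not a perfect square). To show equality we compute the minimal polynomial of γ. From γ = √14 + √259: γ^2 = 14 + 2√(3626) + 259 = 273 + 2√(3626), so γ^2 - 273 = 2√(3626); squaring, (γ^2 - 273)^2 = 4·3626, i.e. γ^4 - 546γ^2 + 74529 - 14504 = 0, i.e. γ^4 - 546γ^2 + 60025 = 0. So γ is a root of x^4 - 546x^2 + 60025. This polynomial is irreducible over Q: it has no rational root (each ±√14 ± √259 is irrational), and any factorization into two quadratics over Q would force √(3626) ∈ Q (pairing opposite roots) or √14, √259 ∈ Q (other pairings), all impossible. Hence [Q(γ):Q] = 4 = [Q(√14, √259):Q], so Q(γ) = Q(√14, √259).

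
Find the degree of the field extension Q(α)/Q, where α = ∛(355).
[Q(α):Q] = 3

The minimal polynomial of α is x^3 - 355, irreducible over Q since 355 is not a perfect cube (so x^3 - 355 has no rational root). Hence [Q(α):Q] = deg(m_α) = 3.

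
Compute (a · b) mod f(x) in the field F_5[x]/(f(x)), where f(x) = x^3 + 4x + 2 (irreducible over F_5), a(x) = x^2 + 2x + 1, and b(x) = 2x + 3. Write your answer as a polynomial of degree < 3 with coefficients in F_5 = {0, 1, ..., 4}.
a · b ≡ 2x^2 + 4 (mod f(x))

Multiply in F_5[x]: a(x)·b(x) = (x^2 + 2x + 1)·(2x + 3) = 2x^3 + 2x^2 + 3x + 3. This has degree ≥ 3, so divide by f(x) over F_5: 2x^3 + 2x^2 + 3x + 3 = (2)·(x^3 + 4x + 2) + (2x^2 + 4). Hence a·b ≡ 2x^2 + 4 (mod f). (F_5[x]/(f) is a field with 5^3 = 125 elements since f is irreducible of degree 3.)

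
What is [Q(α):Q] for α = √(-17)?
[Q(α):Q] = 2

[Q(α):Q] equals the degree of the minimal polynomial of α. Here α^2 = -17 and x^2 + 17 is irreducible (d = -17 is squarefree, ≠ 1, hence not a square), so deg(m_α) = 2. Thus [Q(α):Q] = 2.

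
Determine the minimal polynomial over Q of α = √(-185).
m_α(x) = x^2 + 185

α satisfies α^2 + 185 = 0, so x^2 + 185 annihilates α. Since d = -185 is squarefree and ≠ 1, it is not a perfect square in Q, so x^2 + 185 has no rational root and is therefore irreducible over Q (a degree-2 polynomial over a field is irreducible iff it has no root). Hence m_α(x) = x^2 + 185.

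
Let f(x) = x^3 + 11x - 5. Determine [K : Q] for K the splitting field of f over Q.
[K : Q] = 6

By the rational root test, any rational root of the monic integer polynomial f(x) = x^3 + 11x - 5 must be an integer dividing the constant term -5, i.e. one of ±{1, 5}. Evaluating: f(1) = 7, f(-1) = -17, f(5) = 175, f(-5) = -185; none is 0, so f has no rational root and is therefore irreducible over Q (a cubic with no linear factor over a field is irreducible). For an irreducible cubic, the Galois group is A_3 or S_3 according as the discriminant disc(f) = -4a^3 - 27b^2 = -4·(11)^3 - 27·(-5)^2 = -5999 is or is not a square in Q. Here disc(f) = -5999 is not a perfect square in Q, so the Galois group of f over Q is not contained in A_3 and must be all of S_3. The splitting field has degree |S_3| = 6 over Q, so [K : Q] = 6.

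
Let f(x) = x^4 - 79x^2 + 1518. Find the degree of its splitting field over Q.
[K : Q] = 4

Solving the quadratic in x^2: x^2 = (79 ± √(79^2 - 4·1518))/2 = (79 ± √169)/2 = (79 ± 13)/2, giving x^2 = 33 or x^2 = 46. So f(x) = (x^2 - 33)(x^2 - 46) and the roots of f are ±√33, ±√46. Hence the splitting field is K = Q(√33, √46). Since 33 and 46 are distinct squarefree integers > 1, their product 1518 is not a perfect square, so √46 ∉ Q(√33). By the tower law [K:Q] = [Q(√33,√46):Q(√33)] · [Q(√33):Q] = 2 · 2 = 4.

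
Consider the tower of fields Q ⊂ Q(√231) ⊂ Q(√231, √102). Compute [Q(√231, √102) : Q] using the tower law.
[Q(√231, √102) : Q] = 4

[Q(√231):Q] = 2 (min poly x^2 - 231, irreducible since 231 is squarefree > 1). For the top step, suppose √102 ∈ Q(√231), say √102 = c + d√231 with c, d ∈ Q. Squaring: 102 = c^2 + 231d^2 + 2cd√231. Since √231 ∉ Q this forces 2cd = 0. If d = 0 then √102 = c ∈ Q, contradicting 102 squarefree > 1. If c = 0 then 102 = 231d^2, so 231·102 = (231d)^2 is a perfect square in Q — but 231·102 = 23562 is not a perfect square (since 231 and 102 are distinct squarefree integers). Contradiction. Hence √102 ∉ Q(√231), so x^2 - 102 stays irreducible over Q(√231) and [Q(√231, √102) : Q(√231)] = 2. By the tower law, [Q(√231, √102) : Q] = 2 · 2 = 4.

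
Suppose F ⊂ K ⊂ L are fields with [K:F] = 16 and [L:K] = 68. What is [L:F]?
[L:F] = 1088

The tower law says that for any tower of field extensions F ⊂ K ⊂ L with finite degrees, [L:F] = [L:K] · [K:F]. Here this gives [L:F] = 68 · 16 = 1088.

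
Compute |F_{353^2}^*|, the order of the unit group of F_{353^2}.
|F_{353^2}^*| = 124608

F_{353^2} has 353^2 = 124609 elements; its multiplicative group consists of all nonzero elements, so |F_{353^2}^*| = 124609 - 1 = 124608. (It is cyclic since any finite subgroup of the multiplicative group of a field is cyclic.)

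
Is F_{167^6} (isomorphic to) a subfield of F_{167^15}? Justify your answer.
No: F_{167^6} is not a subfield of F_{167^15}

F_{p^m} embeds in F_{p^n} iff m | n. Here 6 ∤ 15 (since 15 = 2·6 + 3 with remainder 3 ≠ 0), so F_{167^6} is not a subfield of F_{167^15}. Equivalently: if it were, the tower law would give 6 = [F_{167^6}:F_167] dividing [F_{167^15}:F_167] = 15, contradiction.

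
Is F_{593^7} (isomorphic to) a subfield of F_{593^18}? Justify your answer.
No: F_{593^7} is not a subfield of F_{593^18}

F_{p^m} embeds in F_{p^n} iff m | n. Here 7 ∤ 18 (since 18 = 2·7 + 4 with remainder 4 ≠ 0), so F_{593^7} is not a subfield of F_{593^18}. Equivalently: if it were, the tower law would give 7 = [F_{593^7}:F_593] dividing [F_{593^18}:F_593] = 18, contradiction.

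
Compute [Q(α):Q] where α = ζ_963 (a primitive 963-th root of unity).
[Q(α):Q] = 636

The minimal polynomial of ζ_963 over Q is the 963-th cyclotomic polynomial Φ_963(x), which is irreducible over Q and has degree φ(963) = 636. Hence [Q(α):Q] = φ(963) = 636.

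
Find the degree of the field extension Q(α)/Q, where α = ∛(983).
[Q(α):Q] = 3

The minimal polynomial of α is x^3 - 983, irreducible over Q since 983 is not a perfect cube (so x^3 - 983 has no rational root). Hence [Q(α):Q] = deg(m_α) = 3.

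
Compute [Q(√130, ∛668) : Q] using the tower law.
[Q(√130, ∛668) : Q] = 6

Let L = Q(√130, ∛668). Since Q(√130) ⊂ L and [Q(√130):Q] = 2, the tower law gives 2 | [L:Q]. Likewise Q(∛668) ⊂ L with [Q(∛668):Q] = 3 (because 668 is not a perfect cube), so 3 | [L:Q]. As gcd(2,3) = 1, [L:Q] is divisible by 6. Conversely L is generated over Q by √130 and ∛668, so [L:Q] ≤ 2·3 = 6. Therefore [Q(√130, ∛668) : Q] = 6.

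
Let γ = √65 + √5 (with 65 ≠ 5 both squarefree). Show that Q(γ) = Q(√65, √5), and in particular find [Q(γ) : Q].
[Q(γ) : Q] = 4 (equivalently, Q(γ) = Q(√65, √5))

Obviously Q(γ) ⊆ Q(√65, √5), and [Q(√65, √5):Q] = 4 (since 65, 5 are distinct squarefree integers > 1 with 325 not a perfect square). To show equality we compute the minimal polynomial of γ. From γ = √65 + √5: γ^2 = 65 + 2√(325) + 5 = 70 + 2√(325), so γ^2 - 70 = 2√(325); squaring, (γ^2 - 70)^2 = 4·325, i.e. γ^4 - 140γ^2 + 4900 - 1300 = 0, i.e. γ^4 - 140γ^2 + 3600 = 0. So γ is a root of x^4 - 140x^2 + 3600. This polynomial is irreducible over Q: it has no rational root (each ±√65 ± √5 is irrational), and any factorization into two quadratics over Q would force √(325) ∈ Q (pairing opposite roots) or √65, √5 ∈ Q (other pairings), all impossible. Hence [Q(γ):Q] = 4 = [Q(√65, √5):Q], so Q(γ) = Q(√65, √5).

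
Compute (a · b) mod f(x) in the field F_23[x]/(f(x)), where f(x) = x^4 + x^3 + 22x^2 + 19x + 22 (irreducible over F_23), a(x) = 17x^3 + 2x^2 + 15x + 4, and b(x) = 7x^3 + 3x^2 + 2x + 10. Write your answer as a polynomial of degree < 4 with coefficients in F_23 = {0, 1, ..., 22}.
a · b ≡ 6x^3 + 7x^2 + 19x + 13 (mod f(x))

Multiply in F_23[x]: a(x)·b(x) = (17x^3 + 2x^2 + 15x + 4)·(7x^3 + 3x^2 + 2x + 10) = 4x^6 + 19x^5 + 7x^4 + 17x^3 + 16x^2 + 20x + 17. This has degree ≥ 4, so divide by f(x) over F_23: 4x^6 + 19x^5 + 7x^4 + 17x^3 + 16x^2 + 20x + 17 = (4x^2 + 15x + 19)·(x^4 + x^3 + 22x^2 + 19x + 22) + (6x^3 + 7x^2 + 19x + 13). Hence a·b ≡ 6x^3 + 7x^2 + 19x + 13 (mod f). (F_23[x]/(f) is a field with 23^4 = 279841 elements since f is irreducible of degree 4.)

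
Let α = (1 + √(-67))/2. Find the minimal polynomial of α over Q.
m_α(x) = x^2 - x + 17

From 2α - 1 = √(-67), squaring gives (2α - 1)^2 = -67, i.e. 4α^2 - 4α + 1 = -67, so α^2 - α + (1 + 67)/4 = 0. Since -67 ≡ 1 (mod 4), (1 + 67)/4 = 17 ∈ Z. The polynomial x^2 - x + 17 has discriminant 1 - 4·(17) = -67, which is not a perfect square in Q (d = -67 is squarefree and ≠ 1), so x^2 - x + 17 is irreducible over Q. It is the minimal polynomial of α.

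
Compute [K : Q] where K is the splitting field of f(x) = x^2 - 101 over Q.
[K : Q] = 2

f(x) = x^2 - 101 factors as (x - √101)(x + √101). The splitting field is K = Q(√101). Since 101 is squarefree and > 1, it is not a perfect square, so x^2 - 101 is irreducible over Q and [Q(√101) : Q] = 2. Hence [K : Q] = 2.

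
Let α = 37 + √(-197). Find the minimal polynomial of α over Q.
m_α(x) = x^2 - 74x + 1566

From α - 37 = √(-197), squaring gives (α - 37)^2 = -197, i.e. α^2 - 74α + 1369 = -197, so α^2 - 74α + 1566 = 0. The discriminant of x^2 - 74x + 1566 is (-74)^2 - 4·(1566) = 5476 - 6264 = -788, and 4·(-197) is not a perfect square in Q since -197 is squarefree and ≠ 1. Hence x^2 - 74x + 1566 is irreducible over Q and is the minimal polynomial of α.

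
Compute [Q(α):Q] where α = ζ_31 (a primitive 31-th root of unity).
[Q(α):Q] = 30

The minimal polynomial of ζ_31 over Q is the 31-th cyclotomic polynomial Φ_31(x), which is irreducible over Q and has degree φ(31) = 30. Hence [Q(α):Q] = φ(31) = 30.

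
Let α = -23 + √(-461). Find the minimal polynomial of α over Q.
m_α(x) = x^2 + 46x + 990

From α + 23 = √(-461), squaring gives (α + 23)^2 = -461, i.e. α^2 + 46α + 529 = -461, so α^2 + 46α + 990 = 0. The discriminant of x^2 + 46x + 990 is (46)^2 - 4·(990) = 2116 - 3960 = -1844, and 4·(-461) is not a perfect square in Q since -461 is squarefree and ≠ 1. Hence x^2 + 46x + 990 is irreducible over Q and is the minimal polynomial of α.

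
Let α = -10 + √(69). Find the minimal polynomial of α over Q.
m_α(x) = x^2 + 20x + 31

From α + 10 = √(69), squaring gives (α + 10)^2 = 69, i.e. α^2 + 20α + 100 = 69, so α^2 + 20α + 31 = 0. The discriminant of x^2 + 20x + 31 is (20)^2 - 4·(31) = 400 - 124 = 276, and 4·(69) is not a perfect square in Q since 69 is squarefree and ≠ 1. Hence x^2 + 20x + 31 is irreducible over Q and is the minimal polynomial of α.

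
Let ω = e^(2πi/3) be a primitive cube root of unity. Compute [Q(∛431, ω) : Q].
[Q(∛431, ω) : Q] = 6

[Q(∛431):Q] = 3 (min poly x^3 - 431, irreducible since 431 is not a perfect cube). [Q(ω):Q] = 2 (min poly x^2 + x + 1). Since Q(∛431) ⊂ R and ω ∉ R, we have ω ∉ Q(∛431), so x^2 + x + 1 remains irreducible over Q(∛431) and [Q(∛431, ω) : Q(∛431)] = 2. By the tower law, [Q(∛431, ω) : Q] = 3 · 2 = 6. (In fact Q(∛431, ω) is the splitting field of x^3 - 431 over Q.)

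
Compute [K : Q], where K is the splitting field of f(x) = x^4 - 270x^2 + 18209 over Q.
[K : Q] = 4

Solving the quadratic in x^2: x^2 = (270 ± √(270^2 - 4·18209))/2 = (270 ± √64)/2 = (270 ± 8)/2, giving x^2 = 131 or x^2 = 139. So f(x) = (x^2 - 131)(x^2 - 139) and the roots of f are ±√131, ±√139. Hence the splitting field is K = Q(√131, √139). Since 131 and 139 are distinct squarefree integers > 1, their product 18209 is not a perfect square, so √139 ∉ Q(√131). By the tower law [K:Q] = [Q(√131,√139):Q(√131)] · [Q(√131):Q] = 2 · 2 = 4.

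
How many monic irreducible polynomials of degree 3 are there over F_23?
There are 4048 monic irreducible polynomials of degree 3 over F_23

Each element of F_{23^3} that lies in no proper subfield is a root of exactly one monic irreducible of degree 3 over F_23, and each such polynomial has 3 distinct roots in F_{23^3}. By Möbius inversion the count is N_23(3) = (1/3) Σ_{d|3} μ(3/d) · 23^d = (1/3)(μ(3)·23^1 + μ(1)·23^3) = 12144/3 = 4048.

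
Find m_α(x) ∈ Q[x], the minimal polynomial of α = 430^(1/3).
m_α(x) = x^3 - 430

α satisfies α^3 = 430, so x^3 - 430 annihilates α. By the rational root test, a rational root p/q (in lowest terms) of x^3 - 430 would satisfy p^3 = 430 q^3, forcing q = 1 and p^3 = 430; but 430 is not a perfect cube, contradiction. A monic cubic over Q with no rational root is irreducible (any nontrivial factorization would include a linear factor). Hence x^3 - 430 is the minimal polynomial of α, and in particular [Q(α):Q] = 3.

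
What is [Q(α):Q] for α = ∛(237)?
[Q(α):Q] = 3

The minimal polynomial of α is x^3 - 237, irreducible over Q since 237 is not a perfect cube (so x^3 - 237 has no rational root). Hence [Q(α):Q] = deg(m_α) = 3.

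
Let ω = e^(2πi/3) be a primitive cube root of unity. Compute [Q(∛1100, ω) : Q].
[Q(∛1100, ω) : Q] = 6

[Q(∛1100):Q] = 3 (min poly x^3 - 1100, irreducible since 1100 is not a perfect cube). [Q(ω):Q] = 2 (min poly x^2 + x + 1). Since Q(∛1100) ⊂ R and ω ∉ R, we have ω ∉ Q(∛1100), so x^2 + x + 1 remains irreducible over Q(∛1100) and [Q(∛1100, ω) : Q(∛1100)] = 2. By the tower law, [Q(∛1100, ω) : Q] = 3 · 2 = 6. (In fact Q(∛1100, ω) is the splitting field of x^3 - 1100 over Q.)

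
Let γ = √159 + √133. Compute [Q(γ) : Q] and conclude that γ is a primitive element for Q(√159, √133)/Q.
[Q(γ) : Q] = 4 (equivalently, Q(γ) = Q(√159, √133))

Obviously Q(γ) ⊆ Q(√159, √133), and [Q(√159, √133):Q] = 4 (since 159, 133 are distinct squarefree integers > 1 with 21147 not a perfect square). To show equality we compute the minimal polynomial of γ. From γ = √159 + √133: γ^2 = 159 + 2√(21147) + 133 = 292 + 2√(21147), so γ^2 - 292 = 2√(21147); squaring, (γ^2 - 292)^2 = 4·21147, i.e. γ^4 - 584γ^2 + 85264 - 84588 = 0, i.e. γ^4 - 584γ^2 + 676 = 0. So γ is a root of x^4 - 584x^2 + 676. This polynomial is irreducible over Q: it has no rational root (each ±√159 ± √133 is irrational), and any factorization into two quadratics over Q would force √(21147) ∈ Q (pairing opposite roots) or √159, √133 ∈ Q (other pairings), all impossible. Hence [Q(γ):Q] = 4 = [Q(√159, √133):Q], so Q(γ) = Q(√159, √133).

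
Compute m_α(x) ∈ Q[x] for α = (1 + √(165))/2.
m_α(x) = x^2 - x - 41

From 2α - 1 = √(165), squaring gives (2α - 1)^2 = 165, i.e. 4α^2 - 4α + 1 = 165, so α^2 - α + (1 - 165)/4 = 0. Since 165 ≡ 1 (mod 4), (1 - 165)/4 = -41 ∈ Z. The polynomial x^2 - x - 41 has discriminant 1 - 4·(-41) = 165, which is not a perfect square in Q (d = 165 is squarefree and ≠ 1), so x^2 - x - 41 is irreducible over Q. It is the minimal polynomial of α.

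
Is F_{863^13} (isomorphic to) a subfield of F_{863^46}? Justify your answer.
No: F_{863^13} is not a subfield of F_{863^46}

F_{p^m} embeds in F_{p^n} iff m | n. Here 13 ∤ 46 (since 46 = 3·13 + 7 with remainder 7 ≠ 0), so F_{863^13} is not a subfield of F_{863^46}. Equivalently: if it were, the tower law would give 13 = [F_{863^13}:F_863] dividing [F_{863^46}:F_863] = 46, contradiction.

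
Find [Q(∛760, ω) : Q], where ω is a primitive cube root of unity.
[Q(∛760, ω) : Q] = 6

[Q(∛760):Q] = 3 (min poly x^3 - 760, irreducible since 760 is not a perfect cube). [Q(ω):Q] = 2 (min poly x^2 + x + 1). Since Q(∛760) ⊂ R and ω ∉ R, we have ω ∉ Q(∛760), so x^2 + x + 1 remains irreducible over Q(∛760) and [Q(∛760, ω) : Q(∛760)] = 2. By the tower law, [Q(∛760, ω) : Q] = 3 · 2 = 6. (In fact Q(∛760, ω) is the splitting field of x^3 - 760 over Q.)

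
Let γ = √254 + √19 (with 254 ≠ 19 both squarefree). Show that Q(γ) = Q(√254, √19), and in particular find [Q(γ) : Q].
[Q(γ) : Q] = 4 (equivalently, Q(γ) = Q(√254, √19))

Obviously Q(γ) ⊆ Q(√254, √19), and [Q(√254, √19):Q] = 4 (since 254, 19 are distinct squarefree integers > 1 with 4826 not a perfect square). To show equality we compute the minimal polynomial of γ. From γ = √254 + √19: γ^2 = 254 + 2√(4826) + 19 = 273 + 2√(4826), so γ^2 - 273 = 2√(4826); squaring, (γ^2 - 273)^2 = 4·4826, i.e. γ^4 - 546γ^2 + 74529 - 19304 = 0, i.e. γ^4 - 546γ^2 + 55225 = 0. So γ is a root of x^4 - 546x^2 + 55225. This polynomial is irreducible over Q: it has no rational root (each ±√254 ± √19 is irrational), and any factorization into two quadratics over Q would force √(4826) ∈ Q (pairing opposite roots) or √254, √19 ∈ Q (other pairings), all impossible. Hence [Q(γ):Q] = 4 = [Q(√254, √19):Q], so Q(γ) = Q(√254, √19).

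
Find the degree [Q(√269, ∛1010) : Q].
[Q(√269, ∛1010) : Q] = 6

Let L = Q(√269, ∛1010). Since Q(√269) ⊂ L and [Q(√269):Q] = 2, the tower law gives 2 | [L:Q]. Likewise Q(∛1010) ⊂ L with [Q(∛1010):Q] = 3 (because 1010 is not a perfect cube), so 3 | [L:Q]. As gcd(2,3) = 1, [L:Q] is divisible by 6. Conversely L is generated over Q by √269 and ∛1010, so [L:Q] ≤ 2·3 = 6. Therefore [Q(√269, ∛1010) : Q] = 6.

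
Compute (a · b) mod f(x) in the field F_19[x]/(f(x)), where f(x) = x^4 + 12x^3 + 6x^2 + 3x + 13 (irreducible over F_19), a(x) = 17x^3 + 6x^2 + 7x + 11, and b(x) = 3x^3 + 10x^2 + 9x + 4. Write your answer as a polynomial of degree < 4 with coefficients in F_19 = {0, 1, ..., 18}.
a · b ≡ 13x^3 + 8x^2 + 15x + 6 (mod f(x))

Multiply in F_19[x]: a(x)·b(x) = (17x^3 + 6x^2 + 7x + 11)·(3x^3 + 10x^2 + 9x + 4) = 13x^6 + 17x^5 + 6x^4 + 16x^3 + 7x^2 + 13x + 6. This has degree ≥ 4, so divide by f(x) over F_19: 13x^6 + 17x^5 + 6x^4 + 16x^3 + 7x^2 + 13x + 6 = (13x^2 + 13x)·(x^4 + 12x^3 + 6x^2 + 3x + 13) + (13x^3 + 8x^2 + 15x + 6). Hence a·b ≡ 13x^3 + 8x^2 + 15x + 6 (mod f). (F_19[x]/(f) is a field with 19^4 = 130321 elements since f is irreducible of degree 4.)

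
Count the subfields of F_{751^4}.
F_{751^4} has 3 subfields

The subfields of F_{p^n} are exactly the fields F_{p^d} for d | n (each is the fixed field of the unique index-d subgroup of Gal(F_{p^n}/F_p) ≅ Z/nZ). The divisors of n = 4 are {1, 2, 4}, giving 3 subfields: F_{751^1}, F_{751^2}, F_{751^4}.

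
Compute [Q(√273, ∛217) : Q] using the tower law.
[Q(√273, ∛217) : Q] = 6

Let L = Q(√273, ∛217). Since Q(√273) ⊂ L and [Q(√273):Q] = 2, the tower law gives 2 | [L:Q]. Likewise Q(∛217) ⊂ L with [Q(∛217):Q] = 3 (because 217 is not a perfect cube), so 3 | [L:Q]. As gcd(2,3) = 1, [L:Q] is divisible by 6. Conversely L is generated over Q by √273 and ∛217, so [L:Q] ≤ 2·3 = 6. Therefore [Q(√273, ∛217) : Q] = 6.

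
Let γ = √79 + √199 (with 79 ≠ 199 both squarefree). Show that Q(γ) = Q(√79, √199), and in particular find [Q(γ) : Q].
[Q(γ) : Q] = 4 (equivalently, Q(γ) = Q(√79, √199))

Obviously Q(γ) ⊆ Q(√79, √199), and [Q(√79, √199):Q] = 4 (since 79, 199 are distinct squarefree integers > 1 with 15721 not a perfect square). To show equality we compute the minimal polynomial of γ. From γ = √79 + √199: γ^2 = 79 + 2√(15721) + 199 = 278 + 2√(15721), so γ^2 - 278 = 2√(15721); squaring, (γ^2 - 278)^2 = 4·15721, i.e. γ^4 - 556γ^2 + 77284 - 62884 = 0, i.e. γ^4 - 556γ^2 + 14400 = 0. So γ is a root of x^4 - 556x^2 + 14400. This polynomial is irreducible over Q: it has no rational root (each ±√79 ± √199 is irrational), and any factorization into two quadratics over Q would force √(15721) ∈ Q (pairing opposite roots) or √79, √199 ∈ Q (other pairings), all impossible. Hence [Q(γ):Q] = 4 = [Q(√79, √199):Q], so Q(γ) = Q(√79, √199).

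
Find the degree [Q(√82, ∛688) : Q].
[Q(√82, ∛688) : Q] = 6

Let L = Q(√82, ∛688). Since Q(√82) ⊂ L and [Q(√82):Q] = 2, the tower law gives 2 | [L:Q]. Likewise Q(∛688) ⊂ L with [Q(∛688):Q] = 3 (because 688 is not a perfect cube), so 3 | [L:Q]. As gcd(2,3) = 1, [L:Q] is divisible by 6. Conversely L is generated over Q by √82 and ∛688, so [L:Q] ≤ 2·3 = 6. Therefore [Q(√82, ∛688) : Q] = 6.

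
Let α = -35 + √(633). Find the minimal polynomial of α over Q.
m_α(x) = x^2 + 70x + 592

From α + 35 = √(633), squaring gives (α + 35)^2 = 633, i.e. α^2 + 70α + 1225 = 633, so α^2 + 70α + 592 = 0. The discriminant of x^2 + 70x + 592 is (70)^2 - 4·(592) = 4900 - 2368 = 2532, and 4·(633) is not a perfect square in Q since 633 is squarefree and ≠ 1. Hence x^2 + 70x + 592 is irreducible over Q and is the minimal polynomial of α.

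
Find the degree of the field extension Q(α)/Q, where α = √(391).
[Q(α):Q] = 2

[Q(α):Q] equals the degree of the minimal polynomial of α. Here α^2 = 391 and x^2 - 391 is irreducible (d = 391 is squarefree, ≠ 1, hence not a square), so deg(m_α) = 2. Thus [Q(α):Q] = 2.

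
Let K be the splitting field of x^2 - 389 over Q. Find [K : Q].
[K : Q] = 2

f(x) = x^2 - 389 factors as (x - √389)(x + √389). The splitting field is K = Q(√389). Since 389 is squarefree and > 1, it is not a perfect square, so x^2 - 389 is irreducible over Q and [Q(√389) : Q] = 2. Hence [K : Q] = 2.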